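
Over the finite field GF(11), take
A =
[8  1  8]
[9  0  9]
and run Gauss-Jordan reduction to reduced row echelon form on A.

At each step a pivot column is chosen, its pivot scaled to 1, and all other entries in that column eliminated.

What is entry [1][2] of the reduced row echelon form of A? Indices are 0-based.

step 1: normalize row 0 (÷8) = (1, 7, 1)
  row 1: subtract 9×row0 = (0, 3, 0)
step 2: normalize row 1 (÷3) = (0, 1, 0)
  row 0: subtract 7×row1 = (1, 0, 1)

M[1][2] = 0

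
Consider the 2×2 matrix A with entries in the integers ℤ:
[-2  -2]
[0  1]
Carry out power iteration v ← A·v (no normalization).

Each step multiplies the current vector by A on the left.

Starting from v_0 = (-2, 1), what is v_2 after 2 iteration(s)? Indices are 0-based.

v_2 = (-6, 1)

v_0 = (-2, 1).
v_1 = A·v_0 = (2, 1).
v_2 = A·v_1 = (-6, 1).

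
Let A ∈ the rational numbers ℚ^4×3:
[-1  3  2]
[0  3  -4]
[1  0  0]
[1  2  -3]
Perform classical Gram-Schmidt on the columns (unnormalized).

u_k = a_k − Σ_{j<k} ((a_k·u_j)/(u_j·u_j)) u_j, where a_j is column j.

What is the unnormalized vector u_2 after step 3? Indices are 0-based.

u_2 = (131/65, -137/65, 122/65, 9/65)

Step 1: u_0 = a_0 = (-1, 0, 1, 1).
Step 2: u_1 = a_1 − (-1/3)·u_0 = (8/3, 3, 1/3, 7/3).
Step 3: u_2 = a_2 − (-5/3)·u_0 − (-41/65)·u_1 = (131/65, -137/65, 122/65, 9/65).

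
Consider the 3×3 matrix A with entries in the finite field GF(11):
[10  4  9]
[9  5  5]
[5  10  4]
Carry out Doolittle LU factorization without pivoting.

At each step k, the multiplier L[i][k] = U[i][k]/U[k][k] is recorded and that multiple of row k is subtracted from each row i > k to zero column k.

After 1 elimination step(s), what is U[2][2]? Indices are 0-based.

U[2][2] = 5

k=0: U[0][0]=10
  eliminate (1,0): mult=2, new row 1: (0, 8, 9); set L[1][0]=2
  eliminate (2,0): mult=6, new row 2: (0, 8, 5); set L[2][0]=6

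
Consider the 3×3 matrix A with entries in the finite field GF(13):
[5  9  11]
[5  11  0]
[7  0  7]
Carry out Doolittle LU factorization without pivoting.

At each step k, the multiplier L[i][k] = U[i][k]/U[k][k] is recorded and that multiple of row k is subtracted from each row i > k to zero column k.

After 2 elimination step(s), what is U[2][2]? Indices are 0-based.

U[2][2] = 12

Step 1: pivot at (0,0) is 5.
  row1 ← row1 − (1)·row0  ⇒  L[1][0]=1, U row1=(0, 2, 2)
  row2 ← row2 − (4)·row0  ⇒  L[2][0]=4, U row2=(0, 3, 2)
Step 2: pivot at (1,1) is 2.
  row2 ← row2 − (8)·row1  ⇒  L[2][1]=8, U row2=(0, 0, 12)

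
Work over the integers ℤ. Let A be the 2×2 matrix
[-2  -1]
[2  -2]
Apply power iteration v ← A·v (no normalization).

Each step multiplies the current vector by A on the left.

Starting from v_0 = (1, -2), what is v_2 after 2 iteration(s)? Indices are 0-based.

v_2 = (-6, -12)

v_0 = (1, -2).
v_1 = A·v_0 = (0, 6).
v_2 = A·v_1 = (-6, -12).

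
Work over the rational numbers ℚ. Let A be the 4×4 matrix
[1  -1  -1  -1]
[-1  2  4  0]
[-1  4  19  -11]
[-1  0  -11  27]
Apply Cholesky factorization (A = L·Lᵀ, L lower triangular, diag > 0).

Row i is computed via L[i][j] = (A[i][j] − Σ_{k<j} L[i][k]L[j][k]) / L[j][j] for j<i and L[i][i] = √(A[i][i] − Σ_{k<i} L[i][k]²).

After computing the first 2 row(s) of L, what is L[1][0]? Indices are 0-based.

Step 1: L[0][0] = √(1) = 1.
  L[1][0] = (-1) / L[0][0] = -1.
Step 2: L[1][1] = √(1) = 1.

L[1][0] = -1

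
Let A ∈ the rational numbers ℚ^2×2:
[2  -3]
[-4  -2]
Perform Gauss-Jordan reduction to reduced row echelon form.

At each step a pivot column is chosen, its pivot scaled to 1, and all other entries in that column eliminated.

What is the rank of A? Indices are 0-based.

rank = 2

step 1: normalize row 0 (÷2) = (1, -3/2)
  row 1: subtract -4×row0 = (0, -8)
step 2: normalize row 1 (÷-8) = (0, 1)
  row 0: subtract -3/2×row1 = (1, 0)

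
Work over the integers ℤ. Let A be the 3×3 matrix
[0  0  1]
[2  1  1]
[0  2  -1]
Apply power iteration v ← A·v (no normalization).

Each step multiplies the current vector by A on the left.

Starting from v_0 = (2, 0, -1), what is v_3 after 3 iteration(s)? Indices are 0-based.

v_3 = (5, 9, -1)

v_0 = (2, 0, -1).
v_1 = A·v_0 = (-1, 3, 1).
v_2 = A·v_1 = (1, 2, 5).
v_3 = A·v_2 = (5, 9, -1).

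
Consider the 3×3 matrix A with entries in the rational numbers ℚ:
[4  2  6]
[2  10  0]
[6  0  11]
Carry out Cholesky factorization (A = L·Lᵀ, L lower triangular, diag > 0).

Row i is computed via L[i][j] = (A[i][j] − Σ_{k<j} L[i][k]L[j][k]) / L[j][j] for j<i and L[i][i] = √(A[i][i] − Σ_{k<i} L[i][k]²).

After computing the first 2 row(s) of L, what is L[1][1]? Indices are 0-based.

Step 1: L[0][0] = √(4) = 2.
  L[1][0] = (2) / L[0][0] = 1.
Step 2: L[1][1] = √(9) = 3.

L[1][1] = 3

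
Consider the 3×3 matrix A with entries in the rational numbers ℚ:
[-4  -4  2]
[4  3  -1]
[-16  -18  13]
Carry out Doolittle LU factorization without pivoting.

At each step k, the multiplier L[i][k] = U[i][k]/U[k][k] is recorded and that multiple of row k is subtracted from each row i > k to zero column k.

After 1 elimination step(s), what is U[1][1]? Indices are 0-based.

U[1][1] = -1

Step 1: pivot at (0,0) is -4.
  row1 ← row1 − (-1)·row0  ⇒  L[1][0]=-1, U row1=(0, -1, 1)
  row2 ← row2 − (4)·row0  ⇒  L[2][0]=4, U row2=(0, -2, 5)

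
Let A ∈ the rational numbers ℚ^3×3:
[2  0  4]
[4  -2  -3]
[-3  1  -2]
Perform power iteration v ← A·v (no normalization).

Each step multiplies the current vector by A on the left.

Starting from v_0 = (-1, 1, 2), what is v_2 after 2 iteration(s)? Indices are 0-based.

v_2 = (12, 48, -30)

v_0 = (-1, 1, 2).
v_1 = A·v_0 = (6, -12, 0).
v_2 = A·v_1 = (12, 48, -30).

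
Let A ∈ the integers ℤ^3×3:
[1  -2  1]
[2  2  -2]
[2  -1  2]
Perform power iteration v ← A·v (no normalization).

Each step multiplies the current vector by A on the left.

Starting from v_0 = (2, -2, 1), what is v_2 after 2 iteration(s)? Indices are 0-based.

v_0 = (2, -2, 1).
v_1 = A·v_0 = (7, -2, 8).
v_2 = A·v_1 = (19, -6, 32).

v_2 = (19, -6, 32)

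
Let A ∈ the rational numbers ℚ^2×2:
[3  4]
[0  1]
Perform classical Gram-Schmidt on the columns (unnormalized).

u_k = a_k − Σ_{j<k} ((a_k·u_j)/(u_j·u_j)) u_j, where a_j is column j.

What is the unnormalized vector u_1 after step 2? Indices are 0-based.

u_1 = (0, 1)

Step 1: u_0 = a_0 = (3, 0).
Step 2: u_1 = a_1 − (4/3)·u_0 = (0, 1).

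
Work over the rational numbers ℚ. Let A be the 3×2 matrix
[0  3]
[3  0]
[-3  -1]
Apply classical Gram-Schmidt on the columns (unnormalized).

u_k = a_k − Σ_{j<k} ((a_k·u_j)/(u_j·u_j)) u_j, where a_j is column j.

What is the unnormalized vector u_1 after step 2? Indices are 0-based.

u_1 = (3, -1/2, -1/2)

Step 1: u_0 = a_0 = (0, 3, -3).
Step 2: u_1 = a_1 − (1/6)·u_0 = (3, -1/2, -1/2).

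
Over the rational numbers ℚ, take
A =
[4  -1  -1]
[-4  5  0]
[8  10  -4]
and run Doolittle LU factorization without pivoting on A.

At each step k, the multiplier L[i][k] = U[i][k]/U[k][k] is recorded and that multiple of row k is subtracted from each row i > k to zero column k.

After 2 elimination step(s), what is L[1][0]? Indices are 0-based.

k=0: U[0][0]=4
  eliminate (1,0): mult=-1, new row 1: (0, 4, -1); set L[1][0]=-1
  eliminate (2,0): mult=2, new row 2: (0, 12, -2); set L[2][0]=2
k=1: U[1][1]=4
  eliminate (2,1): mult=3, new row 2: (0, 0, 1); set L[2][1]=3

L[1][0] = -1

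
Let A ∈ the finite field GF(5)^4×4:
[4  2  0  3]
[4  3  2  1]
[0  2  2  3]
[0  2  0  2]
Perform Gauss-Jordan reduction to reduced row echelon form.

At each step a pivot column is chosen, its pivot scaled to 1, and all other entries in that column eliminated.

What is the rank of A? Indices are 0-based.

pivot(0,0)=4: scale R0 → (1, 3, 0, 2)
  clear (1,0): R1 −= (4)R0 → (0, 1, 2, 3)
pivot(1,1)=1: scale R1 → (0, 1, 2, 3)
  clear (0,1): R0 −= (3)R1 → (1, 0, 4, 3)
  clear (2,1): R2 −= (2)R1 → (0, 0, 3, 2)
  clear (3,1): R3 −= (2)R1 → (0, 0, 1, 1)
pivot(2,2)=3: scale R2 → (0, 0, 1, 4)
  clear (0,2): R0 −= (4)R2 → (1, 0, 0, 2)
  clear (1,2): R1 −= (2)R2 → (0, 1, 0, 0)
  clear (3,2): R3 −= (1)R2 → (0, 0, 0, 2)
pivot(3,3)=2: scale R3 → (0, 0, 0, 1)
  clear (0,3): R0 −= (2)R3 → (1, 0, 0, 0)
  clear (2,3): R2 −= (4)R3 → (0, 0, 1, 0)

rank = 4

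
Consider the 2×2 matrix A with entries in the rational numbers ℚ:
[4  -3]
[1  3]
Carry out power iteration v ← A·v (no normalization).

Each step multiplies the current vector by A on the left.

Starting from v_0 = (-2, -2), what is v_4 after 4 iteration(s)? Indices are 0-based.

v_0 = (-2, -2).
v_1 = A·v_0 = (-2, -8).
v_2 = A·v_1 = (16, -26).
v_3 = A·v_2 = (142, -62).
v_4 = A·v_3 = (754, -44).

v_4 = (754, -44)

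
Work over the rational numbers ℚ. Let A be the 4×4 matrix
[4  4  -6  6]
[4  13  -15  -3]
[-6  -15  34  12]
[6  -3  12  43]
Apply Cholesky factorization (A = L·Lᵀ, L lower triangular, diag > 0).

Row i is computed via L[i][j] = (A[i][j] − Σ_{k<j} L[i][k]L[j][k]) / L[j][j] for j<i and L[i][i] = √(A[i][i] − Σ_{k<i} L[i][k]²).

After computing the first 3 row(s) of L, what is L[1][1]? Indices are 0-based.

Step 1: L[0][0] = √(4) = 2.
  L[1][0] = (4) / L[0][0] = 2.
Step 2: L[1][1] = √(9) = 3.
  L[2][0] = (-6) / L[0][0] = -3.
  L[2][1] = (-9) / L[1][1] = -3.
Step 3: L[2][2] = √(16) = 4.

L[1][1] = 3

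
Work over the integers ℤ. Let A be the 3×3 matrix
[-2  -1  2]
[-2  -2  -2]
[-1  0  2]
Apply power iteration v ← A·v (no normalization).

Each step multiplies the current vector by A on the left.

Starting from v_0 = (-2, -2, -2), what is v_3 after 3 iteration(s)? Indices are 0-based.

v_3 = (52, 100, 8)

v_0 = (-2, -2, -2).
v_1 = A·v_0 = (2, 12, -2).
v_2 = A·v_1 = (-20, -24, -6).
v_3 = A·v_2 = (52, 100, 8).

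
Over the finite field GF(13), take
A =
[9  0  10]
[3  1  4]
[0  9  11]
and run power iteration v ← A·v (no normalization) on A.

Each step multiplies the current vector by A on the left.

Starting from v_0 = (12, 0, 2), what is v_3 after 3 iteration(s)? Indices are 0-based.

v_0 = (12, 0, 2).
v_1 = A·v_0 = (11, 5, 9).
v_2 = A·v_1 = (7, 9, 1).
v_3 = A·v_2 = (8, 8, 1).

v_3 = (8, 8, 1)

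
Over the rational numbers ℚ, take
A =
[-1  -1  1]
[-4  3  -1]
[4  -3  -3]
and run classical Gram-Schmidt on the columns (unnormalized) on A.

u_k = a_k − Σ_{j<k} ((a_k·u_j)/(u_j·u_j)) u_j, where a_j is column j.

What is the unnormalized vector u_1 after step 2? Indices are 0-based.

u_1 = (-56/33, 7/33, -7/33)

Step 1: u_0 = a_0 = (-1, -4, 4).
Step 2: u_1 = a_1 − (-23/33)·u_0 = (-56/33, 7/33, -7/33).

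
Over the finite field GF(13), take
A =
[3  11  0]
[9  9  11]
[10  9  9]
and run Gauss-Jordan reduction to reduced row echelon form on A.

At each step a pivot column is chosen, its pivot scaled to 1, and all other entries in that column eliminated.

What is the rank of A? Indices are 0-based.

rank = 3

step 1: normalize row 0 (÷3) = (1, 8, 0)
  row 1: subtract 9×row0 = (0, 2, 11)
  row 2: subtract 10×row0 = (0, 7, 9)
step 2: normalize row 1 (÷2) = (0, 1, 12)
  row 0: subtract 8×row1 = (1, 0, 8)
  row 2: subtract 7×row1 = (0, 0, 3)
step 3: normalize row 2 (÷3) = (0, 0, 1)
  row 0: subtract 8×row2 = (1, 0, 0)
  row 1: subtract 12×row2 = (0, 1, 0)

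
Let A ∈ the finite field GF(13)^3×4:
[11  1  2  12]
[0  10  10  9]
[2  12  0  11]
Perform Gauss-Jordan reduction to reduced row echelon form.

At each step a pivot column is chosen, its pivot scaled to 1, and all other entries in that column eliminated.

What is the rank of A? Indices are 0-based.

rank = 3

pivot(0,0)=11: scale R0 → (1, 6, 12, 7)
  clear (2,0): R2 −= (2)R0 → (0, 0, 2, 10)
pivot(1,1)=10: scale R1 → (0, 1, 1, 10)
  clear (0,1): R0 −= (6)R1 → (1, 0, 6, 12)
pivot(2,2)=2: scale R2 → (0, 0, 1, 5)
  clear (0,2): R0 −= (6)R2 → (1, 0, 0, 8)
  clear (1,2): R1 −= (1)R2 → (0, 1, 0, 5)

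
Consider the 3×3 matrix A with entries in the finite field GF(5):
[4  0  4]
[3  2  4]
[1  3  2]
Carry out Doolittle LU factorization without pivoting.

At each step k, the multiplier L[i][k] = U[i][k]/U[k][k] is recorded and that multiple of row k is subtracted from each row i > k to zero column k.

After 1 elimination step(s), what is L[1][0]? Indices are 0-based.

Step 1: pivot at (0,0) is 4.
  row1 ← row1 − (2)·row0  ⇒  L[1][0]=2, U row1=(0, 2, 1)
  row2 ← row2 − (4)·row0  ⇒  L[2][0]=4, U row2=(0, 3, 1)

L[1][0] = 2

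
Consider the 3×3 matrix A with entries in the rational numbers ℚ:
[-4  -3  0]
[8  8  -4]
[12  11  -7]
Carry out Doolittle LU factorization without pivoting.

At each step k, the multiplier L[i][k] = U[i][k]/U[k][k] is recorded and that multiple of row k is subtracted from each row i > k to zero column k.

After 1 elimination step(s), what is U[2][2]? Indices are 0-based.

U[2][2] = -7

[col 0] pivot -4
  R1 -= -2*R0 → (0, 2, -4)  (L[1][0] := -2)
  R2 -= -3*R0 → (0, 2, -7)  (L[2][0] := -3)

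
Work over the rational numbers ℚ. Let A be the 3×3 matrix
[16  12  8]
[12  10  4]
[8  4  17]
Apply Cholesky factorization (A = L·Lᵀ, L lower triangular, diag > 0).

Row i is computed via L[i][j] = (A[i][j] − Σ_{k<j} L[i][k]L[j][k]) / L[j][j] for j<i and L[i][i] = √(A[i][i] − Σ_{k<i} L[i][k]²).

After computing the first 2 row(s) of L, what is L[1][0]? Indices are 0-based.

Step 1: L[0][0] = √(16) = 4.
  L[1][0] = (12) / L[0][0] = 3.
Step 2: L[1][1] = √(1) = 1.

L[1][0] = 3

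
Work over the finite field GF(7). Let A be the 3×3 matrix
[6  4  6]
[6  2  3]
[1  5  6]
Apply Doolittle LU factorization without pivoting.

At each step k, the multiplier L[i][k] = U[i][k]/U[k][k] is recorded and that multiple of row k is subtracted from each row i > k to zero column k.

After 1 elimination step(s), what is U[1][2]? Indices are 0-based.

U[1][2] = 4

Step 1: pivot at (0,0) is 6.
  row1 ← row1 − (1)·row0  ⇒  L[1][0]=1, U row1=(0, 5, 4)
  row2 ← row2 − (6)·row0  ⇒  L[2][0]=6, U row2=(0, 2, 5)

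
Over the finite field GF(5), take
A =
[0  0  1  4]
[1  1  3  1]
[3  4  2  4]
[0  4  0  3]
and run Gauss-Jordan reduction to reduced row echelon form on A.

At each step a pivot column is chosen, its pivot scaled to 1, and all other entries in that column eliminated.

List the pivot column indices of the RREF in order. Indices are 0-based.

pivot(0,0): swap R0↔R1
pivot(0,0)=1: scale R0 → (1, 1, 3, 1)
  clear (2,0): R2 −= (3)R0 → (0, 1, 3, 1)
pivot(1,1): swap R1↔R2
pivot(1,1)=1: scale R1 → (0, 1, 3, 1)
  clear (0,1): R0 −= (1)R1 → (1, 0, 0, 0)
  clear (3,1): R3 −= (4)R1 → (0, 0, 3, 4)
pivot(2,2)=1: scale R2 → (0, 0, 1, 4)
  clear (1,2): R1 −= (3)R2 → (0, 1, 0, 4)
  clear (3,2): R3 −= (3)R2 → (0, 0, 0, 2)
pivot(3,3)=2: scale R3 → (0, 0, 0, 1)
  clear (1,3): R1 −= (4)R3 → (0, 1, 0, 0)
  clear (2,3): R2 −= (4)R3 → (0, 0, 1, 0)

pivot columns: 0, 1, 2, 3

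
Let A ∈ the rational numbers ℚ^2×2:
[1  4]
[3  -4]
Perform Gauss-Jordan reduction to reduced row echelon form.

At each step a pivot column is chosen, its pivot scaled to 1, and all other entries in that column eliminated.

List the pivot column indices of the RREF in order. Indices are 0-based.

pivot columns: 0, 1

[1] R0 /= 1  ⇒  (1, 4)
     R1 -= 3·R0  ⇒  (0, -16)
[2] R1 /= -16  ⇒  (0, 1)
     R0 -= 4·R1  ⇒  (1, 0)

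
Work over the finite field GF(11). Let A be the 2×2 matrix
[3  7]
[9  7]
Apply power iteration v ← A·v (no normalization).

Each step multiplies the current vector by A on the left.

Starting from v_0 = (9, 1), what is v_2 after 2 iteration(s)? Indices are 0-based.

v_2 = (3, 9)

v_0 = (9, 1).
v_1 = A·v_0 = (1, 0).
v_2 = A·v_1 = (3, 9).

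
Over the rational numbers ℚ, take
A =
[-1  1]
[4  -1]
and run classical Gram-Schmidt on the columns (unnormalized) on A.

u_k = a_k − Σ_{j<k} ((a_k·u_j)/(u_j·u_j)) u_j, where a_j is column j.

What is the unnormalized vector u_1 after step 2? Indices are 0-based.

Step 1: u_0 = a_0 = (-1, 4).
Step 2: u_1 = a_1 − (-5/17)·u_0 = (12/17, 3/17).

u_1 = (12/17, 3/17)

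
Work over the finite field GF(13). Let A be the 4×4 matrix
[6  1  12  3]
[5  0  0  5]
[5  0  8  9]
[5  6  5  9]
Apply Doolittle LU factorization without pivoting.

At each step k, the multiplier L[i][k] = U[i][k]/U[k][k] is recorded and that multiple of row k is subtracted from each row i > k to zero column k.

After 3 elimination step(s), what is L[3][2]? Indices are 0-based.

L[3][2] = 3

[col 0] pivot 6
  R1 -= 3*R0 → (0, 10, 3, 9)  (L[1][0] := 3)
  R2 -= 3*R0 → (0, 10, 11, 0)  (L[2][0] := 3)
  R3 -= 3*R0 → (0, 3, 8, 0)  (L[3][0] := 3)
[col 1] pivot 10
  R2 -= 1*R1 → (0, 0, 8, 4)  (L[2][1] := 1)
  R3 -= 12*R1 → (0, 0, 11, 9)  (L[3][1] := 12)
[col 2] pivot 8
  R3 -= 3*R2 → (0, 0, 0, 10)  (L[3][2] := 3)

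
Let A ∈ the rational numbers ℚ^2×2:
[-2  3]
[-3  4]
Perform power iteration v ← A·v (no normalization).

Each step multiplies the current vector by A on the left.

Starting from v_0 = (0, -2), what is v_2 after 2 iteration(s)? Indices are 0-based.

v_0 = (0, -2).
v_1 = A·v_0 = (-6, -8).
v_2 = A·v_1 = (-12, -14).

v_2 = (-12, -14)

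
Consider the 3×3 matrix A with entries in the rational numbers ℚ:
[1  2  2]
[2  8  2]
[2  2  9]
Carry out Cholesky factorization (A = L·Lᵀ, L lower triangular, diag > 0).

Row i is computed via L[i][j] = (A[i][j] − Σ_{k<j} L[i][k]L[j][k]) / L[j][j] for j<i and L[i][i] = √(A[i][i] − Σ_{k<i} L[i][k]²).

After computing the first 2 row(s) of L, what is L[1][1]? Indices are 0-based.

L[1][1] = 2

Step 1: L[0][0] = √(1) = 1.
  L[1][0] = (2) / L[0][0] = 2.
Step 2: L[1][1] = √(4) = 2.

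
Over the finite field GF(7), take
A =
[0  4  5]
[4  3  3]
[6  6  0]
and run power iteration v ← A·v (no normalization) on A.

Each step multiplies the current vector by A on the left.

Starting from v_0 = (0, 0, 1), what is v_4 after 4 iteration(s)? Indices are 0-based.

v_0 = (0, 0, 1).
v_1 = A·v_0 = (5, 3, 0).
v_2 = A·v_1 = (5, 1, 6).
v_3 = A·v_2 = (6, 6, 1).
v_4 = A·v_3 = (1, 3, 2).

v_4 = (1, 3, 2)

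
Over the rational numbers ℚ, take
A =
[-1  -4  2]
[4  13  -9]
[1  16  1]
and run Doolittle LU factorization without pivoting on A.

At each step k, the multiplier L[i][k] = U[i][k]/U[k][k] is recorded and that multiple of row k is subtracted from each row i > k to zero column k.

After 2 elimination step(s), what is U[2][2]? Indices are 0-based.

[col 0] pivot -1
  R1 -= -4*R0 → (0, -3, -1)  (L[1][0] := -4)
  R2 -= -1*R0 → (0, 12, 3)  (L[2][0] := -1)
[col 1] pivot -3
  R2 -= -4*R1 → (0, 0, -1)  (L[2][1] := -4)

U[2][2] = -1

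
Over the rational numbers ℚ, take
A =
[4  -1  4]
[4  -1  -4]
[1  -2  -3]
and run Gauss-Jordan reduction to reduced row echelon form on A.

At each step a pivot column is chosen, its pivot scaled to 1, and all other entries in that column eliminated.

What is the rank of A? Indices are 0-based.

pivot(0,0)=4: scale R0 → (1, -1/4, 1)
  clear (1,0): R1 −= (4)R0 → (0, 0, -8)
  clear (2,0): R2 −= (1)R0 → (0, -7/4, -4)
pivot(1,1): swap R1↔R2
pivot(1,1)=-7/4: scale R1 → (0, 1, 16/7)
  clear (0,1): R0 −= (-1/4)R1 → (1, 0, 11/7)
pivot(2,2)=-8: scale R2 → (0, 0, 1)
  clear (0,2): R0 −= (11/7)R2 → (1, 0, 0)
  clear (1,2): R1 −= (16/7)R2 → (0, 1, 0)

rank = 3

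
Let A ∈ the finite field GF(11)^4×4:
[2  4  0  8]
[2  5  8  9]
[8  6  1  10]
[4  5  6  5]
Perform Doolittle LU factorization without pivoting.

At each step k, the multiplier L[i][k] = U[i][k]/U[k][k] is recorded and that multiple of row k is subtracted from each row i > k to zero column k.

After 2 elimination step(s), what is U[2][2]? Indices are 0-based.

U[2][2] = 4

Step 1: pivot at (0,0) is 2.
  row1 ← row1 − (1)·row0  ⇒  L[1][0]=1, U row1=(0, 1, 8, 1)
  row2 ← row2 − (4)·row0  ⇒  L[2][0]=4, U row2=(0, 1, 1, 0)
  row3 ← row3 − (2)·row0  ⇒  L[3][0]=2, U row3=(0, 8, 6, 0)
Step 2: pivot at (1,1) is 1.
  row2 ← row2 − (1)·row1  ⇒  L[2][1]=1, U row2=(0, 0, 4, 10)
  row3 ← row3 − (8)·row1  ⇒  L[3][1]=8, U row3=(0, 0, 8, 3)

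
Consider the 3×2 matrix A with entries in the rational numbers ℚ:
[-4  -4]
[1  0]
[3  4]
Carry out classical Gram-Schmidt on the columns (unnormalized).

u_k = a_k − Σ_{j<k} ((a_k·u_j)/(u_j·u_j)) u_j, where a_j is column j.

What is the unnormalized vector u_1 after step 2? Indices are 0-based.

Step 1: u_0 = a_0 = (-4, 1, 3).
Step 2: u_1 = a_1 − (14/13)·u_0 = (4/13, -14/13, 10/13).

u_1 = (4/13, -14/13, 10/13)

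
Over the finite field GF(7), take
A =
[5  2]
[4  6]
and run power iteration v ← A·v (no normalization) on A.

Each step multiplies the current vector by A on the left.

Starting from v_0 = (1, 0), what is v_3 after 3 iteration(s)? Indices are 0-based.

v_0 = (1, 0).
v_1 = A·v_0 = (5, 4).
v_2 = A·v_1 = (5, 2).
v_3 = A·v_2 = (1, 4).

v_3 = (1, 4)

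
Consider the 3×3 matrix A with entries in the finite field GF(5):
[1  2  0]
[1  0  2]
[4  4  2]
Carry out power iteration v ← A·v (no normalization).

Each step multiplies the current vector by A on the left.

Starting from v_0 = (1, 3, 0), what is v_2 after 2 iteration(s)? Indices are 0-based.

v_0 = (1, 3, 0).
v_1 = A·v_0 = (2, 1, 1).
v_2 = A·v_1 = (4, 4, 4).

v_2 = (4, 4, 4)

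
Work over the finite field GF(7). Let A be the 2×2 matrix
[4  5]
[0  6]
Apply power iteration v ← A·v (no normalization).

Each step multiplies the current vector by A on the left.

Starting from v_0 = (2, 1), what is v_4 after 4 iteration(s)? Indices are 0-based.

v_4 = (4, 1)

v_0 = (2, 1).
v_1 = A·v_0 = (6, 6).
v_2 = A·v_1 = (5, 1).
v_3 = A·v_2 = (4, 6).
v_4 = A·v_3 = (4, 1).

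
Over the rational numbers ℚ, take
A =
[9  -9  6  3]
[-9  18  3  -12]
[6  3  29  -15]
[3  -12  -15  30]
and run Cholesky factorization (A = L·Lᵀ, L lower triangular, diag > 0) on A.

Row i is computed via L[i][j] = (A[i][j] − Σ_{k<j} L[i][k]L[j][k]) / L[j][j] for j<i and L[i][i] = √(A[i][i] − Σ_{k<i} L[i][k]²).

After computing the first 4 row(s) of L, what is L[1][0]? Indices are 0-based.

L[1][0] = -3

Step 1: L[0][0] = √(9) = 3.
  L[1][0] = (-9) / L[0][0] = -3.
Step 2: L[1][1] = √(9) = 3.
  L[2][0] = (6) / L[0][0] = 2.
  L[2][1] = (9) / L[1][1] = 3.
Step 3: L[2][2] = √(16) = 4.
  L[3][0] = (3) / L[0][0] = 1.
  L[3][1] = (-9) / L[1][1] = -3.
  L[3][2] = (-8) / L[2][2] = -2.
Step 4: L[3][3] = √(16) = 4.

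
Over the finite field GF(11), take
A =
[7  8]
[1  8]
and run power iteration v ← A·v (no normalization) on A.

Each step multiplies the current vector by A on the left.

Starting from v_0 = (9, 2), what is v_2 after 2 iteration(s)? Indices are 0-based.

v_0 = (9, 2).
v_1 = A·v_0 = (2, 3).
v_2 = A·v_1 = (5, 4).

v_2 = (5, 4)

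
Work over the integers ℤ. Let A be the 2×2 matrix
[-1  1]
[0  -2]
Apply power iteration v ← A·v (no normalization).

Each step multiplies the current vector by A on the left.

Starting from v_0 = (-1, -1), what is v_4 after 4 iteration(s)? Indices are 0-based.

v_0 = (-1, -1).
v_1 = A·v_0 = (0, 2).
v_2 = A·v_1 = (2, -4).
v_3 = A·v_2 = (-6, 8).
v_4 = A·v_3 = (14, -16).

v_4 = (14, -16)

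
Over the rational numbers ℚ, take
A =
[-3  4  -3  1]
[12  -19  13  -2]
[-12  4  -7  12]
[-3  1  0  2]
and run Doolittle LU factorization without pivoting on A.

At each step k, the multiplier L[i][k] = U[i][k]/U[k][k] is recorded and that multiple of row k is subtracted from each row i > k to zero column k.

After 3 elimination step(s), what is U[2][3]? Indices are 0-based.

U[2][3] = 0

Step 1: pivot at (0,0) is -3.
  row1 ← row1 − (-4)·row0  ⇒  L[1][0]=-4, U row1=(0, -3, 1, 2)
  row2 ← row2 − (4)·row0  ⇒  L[2][0]=4, U row2=(0, -12, 5, 8)
  row3 ← row3 − (1)·row0  ⇒  L[3][0]=1, U row3=(0, -3, 3, 1)
Step 2: pivot at (1,1) is -3.
  row2 ← row2 − (4)·row1  ⇒  L[2][1]=4, U row2=(0, 0, 1, 0)
  row3 ← row3 − (1)·row1  ⇒  L[3][1]=1, U row3=(0, 0, 2, -1)
Step 3: pivot at (2,2) is 1.
  row3 ← row3 − (2)·row2  ⇒  L[3][2]=2, U row3=(0, 0, 0, -1)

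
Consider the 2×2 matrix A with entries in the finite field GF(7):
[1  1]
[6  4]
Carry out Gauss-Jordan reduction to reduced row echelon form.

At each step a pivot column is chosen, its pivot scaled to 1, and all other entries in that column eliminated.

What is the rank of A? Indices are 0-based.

rank = 2

step 1: normalize row 0 (÷1) = (1, 1)
  row 1: subtract 6×row0 = (0, 5)
step 2: normalize row 1 (÷5) = (0, 1)
  row 0: subtract 1×row1 = (1, 0)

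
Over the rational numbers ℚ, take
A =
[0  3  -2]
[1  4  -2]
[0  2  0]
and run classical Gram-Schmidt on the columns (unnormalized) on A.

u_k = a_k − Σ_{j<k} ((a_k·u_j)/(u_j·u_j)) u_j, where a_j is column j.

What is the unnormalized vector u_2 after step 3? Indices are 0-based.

Step 1: u_0 = a_0 = (0, 1, 0).
Step 2: u_1 = a_1 − (4)·u_0 = (3, 0, 2).
Step 3: u_2 = a_2 − (-2)·u_0 − (-6/13)·u_1 = (-8/13, 0, 12/13).

u_2 = (-8/13, 0, 12/13)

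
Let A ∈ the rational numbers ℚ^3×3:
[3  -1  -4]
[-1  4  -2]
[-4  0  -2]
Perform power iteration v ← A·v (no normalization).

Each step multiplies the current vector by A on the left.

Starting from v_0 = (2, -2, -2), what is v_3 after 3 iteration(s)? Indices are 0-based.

v_3 = (466, -86, -168)

v_0 = (2, -2, -2).
v_1 = A·v_0 = (16, -6, -4).
v_2 = A·v_1 = (70, -32, -56).
v_3 = A·v_2 = (466, -86, -168).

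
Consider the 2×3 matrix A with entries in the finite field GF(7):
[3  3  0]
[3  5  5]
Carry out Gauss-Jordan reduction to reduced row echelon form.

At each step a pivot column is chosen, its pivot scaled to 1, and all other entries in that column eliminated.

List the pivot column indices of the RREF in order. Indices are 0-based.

pivot(0,0)=3: scale R0 → (1, 1, 0)
  clear (1,0): R1 −= (3)R0 → (0, 2, 5)
pivot(1,1)=2: scale R1 → (0, 1, 6)
  clear (0,1): R0 −= (1)R1 → (1, 0, 1)

pivot columns: 0, 1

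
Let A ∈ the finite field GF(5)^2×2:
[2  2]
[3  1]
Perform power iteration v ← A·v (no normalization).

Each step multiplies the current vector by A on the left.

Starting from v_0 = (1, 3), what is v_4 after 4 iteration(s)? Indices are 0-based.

v_4 = (0, 2)

v_0 = (1, 3).
v_1 = A·v_0 = (3, 1).
v_2 = A·v_1 = (3, 0).
v_3 = A·v_2 = (1, 4).
v_4 = A·v_3 = (0, 2).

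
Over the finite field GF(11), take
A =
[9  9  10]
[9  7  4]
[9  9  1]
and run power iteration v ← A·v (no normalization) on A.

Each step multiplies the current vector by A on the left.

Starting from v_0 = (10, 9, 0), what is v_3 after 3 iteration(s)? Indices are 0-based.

v_0 = (10, 9, 0).
v_1 = A·v_0 = (6, 10, 6).
v_2 = A·v_1 = (6, 5, 7).
v_3 = A·v_2 = (4, 7, 7).

v_3 = (4, 7, 7)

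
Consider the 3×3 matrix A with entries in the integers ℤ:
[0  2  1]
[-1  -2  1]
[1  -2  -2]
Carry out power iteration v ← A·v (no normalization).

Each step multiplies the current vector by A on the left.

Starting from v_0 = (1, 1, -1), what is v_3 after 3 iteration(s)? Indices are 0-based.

v_0 = (1, 1, -1).
v_1 = A·v_0 = (1, -4, 1).
v_2 = A·v_1 = (-7, 8, 7).
v_3 = A·v_2 = (23, -2, -37).

v_3 = (23, -2, -37)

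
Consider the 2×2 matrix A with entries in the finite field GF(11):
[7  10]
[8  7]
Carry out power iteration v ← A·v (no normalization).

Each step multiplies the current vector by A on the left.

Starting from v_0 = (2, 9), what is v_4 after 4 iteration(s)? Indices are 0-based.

v_4 = (3, 3)

v_0 = (2, 9).
v_1 = A·v_0 = (5, 2).
v_2 = A·v_1 = (0, 10).
v_3 = A·v_2 = (1, 4).
v_4 = A·v_3 = (3, 3).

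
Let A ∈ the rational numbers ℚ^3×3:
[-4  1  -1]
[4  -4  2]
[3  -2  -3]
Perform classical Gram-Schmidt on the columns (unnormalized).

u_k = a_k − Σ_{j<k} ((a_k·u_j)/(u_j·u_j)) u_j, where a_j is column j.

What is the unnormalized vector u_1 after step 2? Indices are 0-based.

u_1 = (-63/41, -60/41, -4/41)

Step 1: u_0 = a_0 = (-4, 4, 3).
Step 2: u_1 = a_1 − (-26/41)·u_0 = (-63/41, -60/41, -4/41).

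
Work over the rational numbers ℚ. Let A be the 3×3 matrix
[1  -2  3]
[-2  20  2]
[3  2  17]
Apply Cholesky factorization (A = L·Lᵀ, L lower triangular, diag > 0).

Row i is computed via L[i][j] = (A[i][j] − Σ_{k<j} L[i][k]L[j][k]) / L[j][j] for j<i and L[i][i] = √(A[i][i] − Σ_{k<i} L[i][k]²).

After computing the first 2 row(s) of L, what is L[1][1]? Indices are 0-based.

Step 1: L[0][0] = √(1) = 1.
  L[1][0] = (-2) / L[0][0] = -2.
Step 2: L[1][1] = √(16) = 4.

L[1][1] = 4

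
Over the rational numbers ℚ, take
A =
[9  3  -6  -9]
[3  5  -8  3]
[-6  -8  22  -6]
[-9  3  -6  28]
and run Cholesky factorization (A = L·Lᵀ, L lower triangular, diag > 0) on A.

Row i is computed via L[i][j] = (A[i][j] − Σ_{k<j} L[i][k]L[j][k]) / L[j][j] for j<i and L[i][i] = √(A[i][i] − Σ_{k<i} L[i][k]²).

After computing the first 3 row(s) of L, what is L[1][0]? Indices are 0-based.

L[1][0] = 1

Step 1: L[0][0] = √(9) = 3.
  L[1][0] = (3) / L[0][0] = 1.
Step 2: L[1][1] = √(4) = 2.
  L[2][0] = (-6) / L[0][0] = -2.
  L[2][1] = (-6) / L[1][1] = -3.
Step 3: L[2][2] = √(9) = 3.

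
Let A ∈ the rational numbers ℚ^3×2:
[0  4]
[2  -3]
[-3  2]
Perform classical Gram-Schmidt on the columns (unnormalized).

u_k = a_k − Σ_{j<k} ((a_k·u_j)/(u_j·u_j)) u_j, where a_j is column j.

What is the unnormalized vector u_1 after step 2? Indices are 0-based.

Step 1: u_0 = a_0 = (0, 2, -3).
Step 2: u_1 = a_1 − (-12/13)·u_0 = (4, -15/13, -10/13).

u_1 = (4, -15/13, -10/13)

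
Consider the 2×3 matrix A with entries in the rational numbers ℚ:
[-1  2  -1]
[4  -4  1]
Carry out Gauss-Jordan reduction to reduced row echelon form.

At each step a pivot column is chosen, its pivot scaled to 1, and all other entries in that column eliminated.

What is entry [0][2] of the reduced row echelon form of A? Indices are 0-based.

M[0][2] = -1/2

pivot(0,0)=-1: scale R0 → (1, -2, 1)
  clear (1,0): R1 −= (4)R0 → (0, 4, -3)
pivot(1,1)=4: scale R1 → (0, 1, -3/4)
  clear (0,1): R0 −= (-2)R1 → (1, 0, -1/2)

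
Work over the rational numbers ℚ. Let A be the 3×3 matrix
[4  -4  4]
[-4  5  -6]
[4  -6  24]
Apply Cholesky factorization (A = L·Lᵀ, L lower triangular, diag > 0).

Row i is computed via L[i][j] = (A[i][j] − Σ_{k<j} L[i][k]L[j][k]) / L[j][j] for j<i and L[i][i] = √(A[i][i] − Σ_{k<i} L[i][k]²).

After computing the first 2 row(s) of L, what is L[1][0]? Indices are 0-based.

Step 1: L[0][0] = √(4) = 2.
  L[1][0] = (-4) / L[0][0] = -2.
Step 2: L[1][1] = √(1) = 1.

L[1][0] = -2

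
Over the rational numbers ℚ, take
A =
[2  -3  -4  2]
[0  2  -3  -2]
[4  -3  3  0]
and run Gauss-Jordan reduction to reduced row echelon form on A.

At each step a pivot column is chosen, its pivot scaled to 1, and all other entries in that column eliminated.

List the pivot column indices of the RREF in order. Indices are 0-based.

pivot(0,0)=2: scale R0 → (1, -3/2, -2, 1)
  clear (2,0): R2 −= (4)R0 → (0, 3, 11, -4)
pivot(1,1)=2: scale R1 → (0, 1, -3/2, -1)
  clear (0,1): R0 −= (-3/2)R1 → (1, 0, -17/4, -1/2)
  clear (2,1): R2 −= (3)R1 → (0, 0, 31/2, -1)
pivot(2,2)=31/2: scale R2 → (0, 0, 1, -2/31)
  clear (0,2): R0 −= (-17/4)R2 → (1, 0, 0, -24/31)
  clear (1,2): R1 −= (-3/2)R2 → (0, 1, 0, -34/31)

pivot columns: 0, 1, 2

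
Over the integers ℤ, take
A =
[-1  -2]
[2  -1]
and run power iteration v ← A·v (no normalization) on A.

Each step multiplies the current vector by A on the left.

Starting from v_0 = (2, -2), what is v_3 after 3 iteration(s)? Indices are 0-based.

v_3 = (18, -26)

v_0 = (2, -2).
v_1 = A·v_0 = (2, 6).
v_2 = A·v_1 = (-14, -2).
v_3 = A·v_2 = (18, -26).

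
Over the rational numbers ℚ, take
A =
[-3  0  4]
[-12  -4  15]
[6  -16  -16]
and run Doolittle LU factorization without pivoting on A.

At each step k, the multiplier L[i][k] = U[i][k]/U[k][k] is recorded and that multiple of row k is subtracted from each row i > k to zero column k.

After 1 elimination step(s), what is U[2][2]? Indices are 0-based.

U[2][2] = -8

[col 0] pivot -3
  R1 -= 4*R0 → (0, -4, -1)  (L[1][0] := 4)
  R2 -= -2*R0 → (0, -16, -8)  (L[2][0] := -2)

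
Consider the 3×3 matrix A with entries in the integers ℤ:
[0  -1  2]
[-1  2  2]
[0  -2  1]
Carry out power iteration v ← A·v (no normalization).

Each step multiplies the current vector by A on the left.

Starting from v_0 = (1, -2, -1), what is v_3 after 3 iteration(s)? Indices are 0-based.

v_0 = (1, -2, -1).
v_1 = A·v_0 = (0, -7, 3).
v_2 = A·v_1 = (13, -8, 17).
v_3 = A·v_2 = (42, 5, 33).

v_3 = (42, 5, 33)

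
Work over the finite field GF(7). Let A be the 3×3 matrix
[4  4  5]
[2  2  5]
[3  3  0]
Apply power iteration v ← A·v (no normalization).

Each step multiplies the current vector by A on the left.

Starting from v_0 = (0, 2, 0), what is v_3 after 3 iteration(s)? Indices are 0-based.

v_3 = (1, 3, 4)

v_0 = (0, 2, 0).
v_1 = A·v_0 = (1, 4, 6).
v_2 = A·v_1 = (1, 5, 1).
v_3 = A·v_2 = (1, 3, 4).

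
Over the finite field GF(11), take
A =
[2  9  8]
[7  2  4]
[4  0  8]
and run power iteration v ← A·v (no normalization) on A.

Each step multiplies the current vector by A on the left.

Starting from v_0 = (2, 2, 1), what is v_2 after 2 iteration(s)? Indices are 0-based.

v_2 = (1, 10, 6)

v_0 = (2, 2, 1).
v_1 = A·v_0 = (8, 0, 5).
v_2 = A·v_1 = (1, 10, 6).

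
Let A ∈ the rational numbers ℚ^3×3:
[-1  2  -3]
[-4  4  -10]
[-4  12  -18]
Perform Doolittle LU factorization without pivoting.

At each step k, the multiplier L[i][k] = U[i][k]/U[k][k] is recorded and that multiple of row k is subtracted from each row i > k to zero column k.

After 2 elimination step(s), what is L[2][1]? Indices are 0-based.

L[2][1] = -1

k=0: U[0][0]=-1
  eliminate (1,0): mult=4, new row 1: (0, -4, 2); set L[1][0]=4
  eliminate (2,0): mult=4, new row 2: (0, 4, -6); set L[2][0]=4
k=1: U[1][1]=-4
  eliminate (2,1): mult=-1, new row 2: (0, 0, -4); set L[2][1]=-1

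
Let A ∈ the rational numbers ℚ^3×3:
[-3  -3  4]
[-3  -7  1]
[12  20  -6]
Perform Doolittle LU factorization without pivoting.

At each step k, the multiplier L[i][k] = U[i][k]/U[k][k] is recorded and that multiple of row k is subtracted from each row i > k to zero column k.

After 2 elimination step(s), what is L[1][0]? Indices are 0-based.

[col 0] pivot -3
  R1 -= 1*R0 → (0, -4, -3)  (L[1][0] := 1)
  R2 -= -4*R0 → (0, 8, 10)  (L[2][0] := -4)
[col 1] pivot -4
  R2 -= -2*R1 → (0, 0, 4)  (L[2][1] := -2)

L[1][0] = 1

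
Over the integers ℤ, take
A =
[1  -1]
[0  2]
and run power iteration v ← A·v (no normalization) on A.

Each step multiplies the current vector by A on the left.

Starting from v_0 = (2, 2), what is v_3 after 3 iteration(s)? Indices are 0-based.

v_3 = (-12, 16)

v_0 = (2, 2).
v_1 = A·v_0 = (0, 4).
v_2 = A·v_1 = (-4, 8).
v_3 = A·v_2 = (-12, 16).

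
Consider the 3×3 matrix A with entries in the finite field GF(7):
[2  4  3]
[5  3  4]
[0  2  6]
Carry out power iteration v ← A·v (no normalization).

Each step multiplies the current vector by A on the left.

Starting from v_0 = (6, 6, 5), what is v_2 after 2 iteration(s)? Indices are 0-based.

v_2 = (3, 4, 3)

v_0 = (6, 6, 5).
v_1 = A·v_0 = (2, 5, 0).
v_2 = A·v_1 = (3, 4, 3).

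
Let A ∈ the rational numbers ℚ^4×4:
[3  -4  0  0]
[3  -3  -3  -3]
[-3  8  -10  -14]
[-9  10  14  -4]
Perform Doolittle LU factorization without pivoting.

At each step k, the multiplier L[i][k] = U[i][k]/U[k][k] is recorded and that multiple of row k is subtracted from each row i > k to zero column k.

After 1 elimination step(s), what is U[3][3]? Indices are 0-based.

U[3][3] = -4

Step 1: pivot at (0,0) is 3.
  row1 ← row1 − (1)·row0  ⇒  L[1][0]=1, U row1=(0, 1, -3, -3)
  row2 ← row2 − (-1)·row0  ⇒  L[2][0]=-1, U row2=(0, 4, -10, -14)
  row3 ← row3 − (-3)·row0  ⇒  L[3][0]=-3, U row3=(0, -2, 14, -4)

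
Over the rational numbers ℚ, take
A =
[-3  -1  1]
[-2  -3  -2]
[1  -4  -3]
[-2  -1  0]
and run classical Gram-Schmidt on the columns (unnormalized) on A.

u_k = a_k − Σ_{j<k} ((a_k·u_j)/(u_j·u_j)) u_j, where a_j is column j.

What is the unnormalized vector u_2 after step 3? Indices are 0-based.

Step 1: u_0 = a_0 = (-3, -2, 1, -2).
Step 2: u_1 = a_1 − (7/18)·u_0 = (1/6, -20/9, -79/18, -2/9).
Step 3: u_2 = a_2 − (-1/9)·u_0 − (320/437)·u_1 = (238/437, -260/437, 142/437, -26/437).

u_2 = (238/437, -260/437, 142/437, -26/437)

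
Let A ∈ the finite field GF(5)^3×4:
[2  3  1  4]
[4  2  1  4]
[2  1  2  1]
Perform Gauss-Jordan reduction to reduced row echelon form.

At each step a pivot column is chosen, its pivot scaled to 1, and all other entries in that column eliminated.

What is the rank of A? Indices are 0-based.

pivot(0,0)=2: scale R0 → (1, 4, 3, 2)
  clear (1,0): R1 −= (4)R0 → (0, 1, 4, 1)
  clear (2,0): R2 −= (2)R0 → (0, 3, 1, 2)
pivot(1,1)=1: scale R1 → (0, 1, 4, 1)
  clear (0,1): R0 −= (4)R1 → (1, 0, 2, 3)
  clear (2,1): R2 −= (3)R1 → (0, 0, 4, 4)
pivot(2,2)=4: scale R2 → (0, 0, 1, 1)
  clear (0,2): R0 −= (2)R2 → (1, 0, 0, 1)
  clear (1,2): R1 −= (4)R2 → (0, 1, 0, 2)

rank = 3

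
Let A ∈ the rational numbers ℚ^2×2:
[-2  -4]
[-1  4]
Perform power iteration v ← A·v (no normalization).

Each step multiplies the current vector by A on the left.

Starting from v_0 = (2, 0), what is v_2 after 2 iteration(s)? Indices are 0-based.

v_2 = (16, -4)

v_0 = (2, 0).
v_1 = A·v_0 = (-4, -2).
v_2 = A·v_1 = (16, -4).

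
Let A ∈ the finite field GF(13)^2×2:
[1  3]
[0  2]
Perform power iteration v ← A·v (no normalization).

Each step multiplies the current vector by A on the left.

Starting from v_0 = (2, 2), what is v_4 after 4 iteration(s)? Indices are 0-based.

v_0 = (2, 2).
v_1 = A·v_0 = (8, 4).
v_2 = A·v_1 = (7, 8).
v_3 = A·v_2 = (5, 3).
v_4 = A·v_3 = (1, 6).

v_4 = (1, 6)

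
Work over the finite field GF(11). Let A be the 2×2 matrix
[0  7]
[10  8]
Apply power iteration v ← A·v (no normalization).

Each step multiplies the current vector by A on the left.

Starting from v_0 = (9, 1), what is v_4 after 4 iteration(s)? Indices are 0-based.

v_4 = (1, 4)

v_0 = (9, 1).
v_1 = A·v_0 = (7, 10).
v_2 = A·v_1 = (4, 7).
v_3 = A·v_2 = (5, 8).
v_4 = A·v_3 = (1, 4).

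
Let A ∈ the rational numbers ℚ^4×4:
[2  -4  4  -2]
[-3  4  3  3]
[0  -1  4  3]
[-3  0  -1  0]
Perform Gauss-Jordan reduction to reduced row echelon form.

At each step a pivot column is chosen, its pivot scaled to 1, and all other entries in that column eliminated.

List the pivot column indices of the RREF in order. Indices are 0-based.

[1] R0 /= 2  ⇒  (1, -2, 2, -1)
     R1 -= -3·R0  ⇒  (0, -2, 9, 0)
     R3 -= -3·R0  ⇒  (0, -6, 5, -3)
[2] R1 /= -2  ⇒  (0, 1, -9/2, 0)
     R0 -= -2·R1  ⇒  (1, 0, -7, -1)
     R2 -= -1·R1  ⇒  (0, 0, -1/2, 3)
     R3 -= -6·R1  ⇒  (0, 0, -22, -3)
[3] R2 /= -1/2  ⇒  (0, 0, 1, -6)
     R0 -= -7·R2  ⇒  (1, 0, 0, -43)
     R1 -= -9/2·R2  ⇒  (0, 1, 0, -27)
     R3 -= -22·R2  ⇒  (0, 0, 0, -135)
[4] R3 /= -135  ⇒  (0, 0, 0, 1)
     R0 -= -43·R3  ⇒  (1, 0, 0, 0)
     R1 -= -27·R3  ⇒  (0, 1, 0, 0)
     R2 -= -6·R3  ⇒  (0, 0, 1, 0)

pivot columns: 0, 1, 2, 3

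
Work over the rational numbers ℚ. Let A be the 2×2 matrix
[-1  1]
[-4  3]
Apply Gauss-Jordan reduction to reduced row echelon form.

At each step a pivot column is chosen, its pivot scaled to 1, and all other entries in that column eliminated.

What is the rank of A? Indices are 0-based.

step 1: normalize row 0 (÷-1) = (1, -1)
  row 1: subtract -4×row0 = (0, -1)
step 2: normalize row 1 (÷-1) = (0, 1)
  row 0: subtract -1×row1 = (1, 0)

rank = 2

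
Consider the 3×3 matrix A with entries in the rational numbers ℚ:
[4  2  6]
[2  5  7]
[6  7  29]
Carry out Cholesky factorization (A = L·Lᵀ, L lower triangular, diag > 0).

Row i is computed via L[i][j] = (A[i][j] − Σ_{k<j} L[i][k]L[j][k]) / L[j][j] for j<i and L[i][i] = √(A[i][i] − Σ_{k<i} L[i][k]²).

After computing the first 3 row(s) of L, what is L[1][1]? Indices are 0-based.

L[1][1] = 2

Step 1: L[0][0] = √(4) = 2.
  L[1][0] = (2) / L[0][0] = 1.
Step 2: L[1][1] = √(4) = 2.
  L[2][0] = (6) / L[0][0] = 3.
  L[2][1] = (4) / L[1][1] = 2.
Step 3: L[2][2] = √(16) = 4.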